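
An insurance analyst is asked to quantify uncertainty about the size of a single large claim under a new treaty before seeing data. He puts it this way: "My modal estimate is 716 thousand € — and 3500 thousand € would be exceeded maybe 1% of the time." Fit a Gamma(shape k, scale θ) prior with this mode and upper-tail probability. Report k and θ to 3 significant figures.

Gamma(k,θ) with k>1 has mode (k−1)θ, so θ = 716/(k−1).
Need P(X < 3500) = 0.99 with θ tied to k this way. Start at k = 2, θ = 716: P(X<3500) ≈ 0.956.
Too low — raise k to concentrate. Iterating converges to k ≈ 2.57.
Then θ = 716/(2.57−1) ≈ 457.

k ≈ 2.57, θ ≈ 457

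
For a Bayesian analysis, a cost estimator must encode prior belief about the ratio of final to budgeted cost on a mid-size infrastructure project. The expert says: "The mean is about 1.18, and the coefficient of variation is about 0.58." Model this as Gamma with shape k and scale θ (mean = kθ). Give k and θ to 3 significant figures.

For Gamma(k, scale θ): mean = kθ, variance = kθ², so CV = 1/√k.
CV = 0.58, hence k = 1/CV² = 2.97.
Then θ = mean/k = 1.18/2.97 = 0.397.

k ≈ 2.97, θ ≈ 0.397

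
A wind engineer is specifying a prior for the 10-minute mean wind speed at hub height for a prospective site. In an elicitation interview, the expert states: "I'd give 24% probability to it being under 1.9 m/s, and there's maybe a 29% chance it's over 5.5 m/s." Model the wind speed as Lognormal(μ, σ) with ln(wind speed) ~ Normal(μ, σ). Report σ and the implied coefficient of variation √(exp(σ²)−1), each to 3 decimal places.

If T ~ Lognormal(μ,σ) then ln T ~ Normal(μ,σ), so the p-quantile of ln T is μ + z_p·σ.
ln(1.9) = 0.6419 and ln(5.5) = 1.705; z_{0.24} = -0.7063, z_{0.71} = 0.5534.
σ = (1.705 − 0.6419)/(0.5534 − (-0.7063)) = 0.844.
μ = 0.6419 − (-0.7063)·0.844 = 1.238.
CV = √(exp(σ²)−1) = √(exp(0.7120)−1) = 1.019.

σ ≈ 0.844, CV ≈ 1.019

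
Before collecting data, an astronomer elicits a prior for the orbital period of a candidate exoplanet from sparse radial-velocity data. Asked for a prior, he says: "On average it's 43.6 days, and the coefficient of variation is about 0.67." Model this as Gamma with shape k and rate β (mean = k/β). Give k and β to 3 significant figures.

For Gamma(k, rate β): mean = k/β, variance = k/β², so CV = 1/√k.
CV = 0.67, hence k = 1/CV² = 2.23.
Then β = k/mean = 2.23/43.6 = 0.0511.

k ≈ 2.23, β ≈ 0.0511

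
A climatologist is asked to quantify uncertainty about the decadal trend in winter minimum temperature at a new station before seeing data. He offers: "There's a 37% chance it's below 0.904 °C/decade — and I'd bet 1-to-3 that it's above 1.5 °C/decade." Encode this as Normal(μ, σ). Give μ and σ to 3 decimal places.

The p-quantile of Normal(μ,σ) is μ + z_p·σ, with z_{0.37} = -0.3319 and z_{0.75} = 0.6745.
Eliminate σ: μ = (z₂·x₁ − z₁·x₂)/(z₂ − z₁) = (0.6745·0.904 − (-0.3319)·1.5)/1.006 = 1.101.
Then σ = (x₂ − x₁)/(z₂ − z₁) = (1.5 − 0.904)/1.006 = 0.592.

μ = 1.101, σ = 0.592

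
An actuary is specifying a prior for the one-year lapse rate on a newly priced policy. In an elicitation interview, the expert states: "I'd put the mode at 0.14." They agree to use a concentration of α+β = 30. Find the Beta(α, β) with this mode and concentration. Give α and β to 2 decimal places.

For α,β > 1 the Beta mode is (α−1)/(α+β−2). With α+β = 30, the mode is (α−1)/28.
Set (α−1)/28 = 0.14 → α = 1 + 0.14·28 = 4.92.
β = 30 − α = 25.08.

α = 4.92, β = 25.08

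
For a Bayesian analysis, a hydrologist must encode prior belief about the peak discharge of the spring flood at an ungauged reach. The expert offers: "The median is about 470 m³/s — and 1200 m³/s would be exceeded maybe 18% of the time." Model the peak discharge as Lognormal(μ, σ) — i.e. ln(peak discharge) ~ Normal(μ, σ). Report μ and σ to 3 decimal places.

μ ≈ 6.153, σ ≈ 1.024

If T ~ Lognormal(μ,σ) then ln T ~ Normal(μ,σ), so the p-quantile of ln T is μ + z_p·σ.
ln(470) = 6.153 and ln(1200) = 7.09; z_{0.5} = 0, z_{0.82} = 0.9154.
σ = (7.09 − 6.153)/(0.9154 − (0)) = 1.024.
μ = 6.153 − (0)·1.024 = 6.153.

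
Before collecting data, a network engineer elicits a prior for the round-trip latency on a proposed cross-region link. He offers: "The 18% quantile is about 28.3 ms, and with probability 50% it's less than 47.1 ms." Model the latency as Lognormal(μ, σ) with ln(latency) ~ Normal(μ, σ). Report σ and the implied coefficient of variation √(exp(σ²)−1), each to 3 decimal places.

σ ≈ 0.557, CV ≈ 0.603

If T ~ Lognormal(μ,σ) then ln T ~ Normal(μ,σ), so the p-quantile of ln T is μ + z_p·σ.
ln(28.3) = 3.343 and ln(47.1) = 3.852; z_{0.18} = -0.9154, z_{0.5} = 0.
σ = (3.852 − 3.343)/(0 − (-0.9154)) = 0.557.
μ = 3.343 − (-0.9154)·0.557 = 3.852.
CV = √(exp(σ²)−1) = √(exp(0.3097)−1) = 0.603.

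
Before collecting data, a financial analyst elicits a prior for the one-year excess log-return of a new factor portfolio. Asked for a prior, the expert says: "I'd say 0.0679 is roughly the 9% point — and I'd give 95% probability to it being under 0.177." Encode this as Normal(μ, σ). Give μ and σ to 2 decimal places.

The p-quantile of Normal(μ,σ) is μ + z_p·σ, with z_{0.09} = -1.341 and z_{0.95} = 1.645.
Eliminate σ: μ = (z₂·x₁ − z₁·x₂)/(z₂ − z₁) = (1.645·0.0679 − (-1.341)·0.177)/2.986 = 0.12.
Then σ = (x₂ − x₁)/(z₂ − z₁) = (0.177 − 0.0679)/2.986 = 0.04.

μ = 0.12, σ = 0.04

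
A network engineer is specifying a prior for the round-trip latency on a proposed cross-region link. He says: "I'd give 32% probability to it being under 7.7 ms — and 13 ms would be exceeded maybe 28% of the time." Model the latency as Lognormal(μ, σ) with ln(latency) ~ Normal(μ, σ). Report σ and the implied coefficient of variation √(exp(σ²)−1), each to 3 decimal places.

σ ≈ 0.499, CV ≈ 0.531

If T ~ Lognormal(μ,σ) then ln T ~ Normal(μ,σ), so the p-quantile of ln T is μ + z_p·σ.
ln(7.7) = 2.041 and ln(13) = 2.565; z_{0.32} = -0.4677, z_{0.72} = 0.5828.
σ = (2.565 − 2.041)/(0.5828 − (-0.4677)) = 0.499.
μ = 2.041 − (-0.4677)·0.499 = 2.274.
CV = √(exp(σ²)−1) = √(exp(0.2485)−1) = 0.531.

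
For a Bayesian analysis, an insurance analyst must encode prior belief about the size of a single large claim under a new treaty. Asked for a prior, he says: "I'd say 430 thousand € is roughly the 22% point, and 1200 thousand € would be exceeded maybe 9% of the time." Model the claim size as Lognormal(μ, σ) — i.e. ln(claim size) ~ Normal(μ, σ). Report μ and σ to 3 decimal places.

If T ~ Lognormal(μ,σ) then ln T ~ Normal(μ,σ), so the p-quantile of ln T is μ + z_p·σ.
ln(430) = 6.064 and ln(1200) = 7.09; z_{0.22} = -0.7722, z_{0.91} = 1.341.
σ = (7.09 − 6.064)/(1.341 − (-0.7722)) = 0.486.
μ = 6.064 − (-0.7722)·0.486 = 6.439.

μ ≈ 6.439, σ ≈ 0.486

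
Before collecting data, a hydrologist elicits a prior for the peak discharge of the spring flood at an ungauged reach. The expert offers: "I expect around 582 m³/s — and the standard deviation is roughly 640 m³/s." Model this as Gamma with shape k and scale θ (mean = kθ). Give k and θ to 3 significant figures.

k ≈ 0.827, θ ≈ 704

For Gamma(k, scale θ): mean = kθ, variance = kθ², so CV = 1/√k.
CV = SD/mean = 640/582 = 1.1, hence k = 1/CV² = 0.827.
Then θ = mean/k = 582/0.827 = 704.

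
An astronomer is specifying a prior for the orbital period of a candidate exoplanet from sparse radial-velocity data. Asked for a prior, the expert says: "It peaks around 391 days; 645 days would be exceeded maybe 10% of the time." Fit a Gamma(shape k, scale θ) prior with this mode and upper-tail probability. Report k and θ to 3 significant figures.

k ≈ 8.53, θ ≈ 51.9

Gamma(k,θ) with k>1 has mode (k−1)θ, so θ = 391/(k−1).
Need P(X < 645) = 0.9 with θ tied to k this way. Start at k = 2, θ = 391: P(X<645) ≈ 0.491.
Too low — raise k to concentrate. Iterating converges to k ≈ 8.53.
Then θ = 391/(8.53−1) ≈ 51.9.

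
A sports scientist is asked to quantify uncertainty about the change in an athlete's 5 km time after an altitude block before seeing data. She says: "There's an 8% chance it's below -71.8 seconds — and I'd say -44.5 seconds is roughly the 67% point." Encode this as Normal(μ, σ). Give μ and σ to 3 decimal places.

For Normal(μ,σ), the p-quantile is μ + z_p·σ. Here z_{0.08} = -1.405, z_{0.67} = 0.4399.
So -71.8 = μ − 1.405σ and -44.5 = μ + 0.4399σ.
Subtracting: σ = (-44.5 − -71.8)/(0.4399 − (-1.405)) = 14.797.
Then μ = -71.8 − (-1.405)·14.797 = -51.009.

μ = -51.009, σ = 14.797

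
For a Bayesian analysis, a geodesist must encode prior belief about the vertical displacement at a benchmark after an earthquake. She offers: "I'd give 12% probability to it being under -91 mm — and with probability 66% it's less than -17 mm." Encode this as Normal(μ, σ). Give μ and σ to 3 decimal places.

For Normal(μ,σ), the p-quantile is μ + z_p·σ. Here z_{0.12} = -1.175, z_{0.66} = 0.4125.
So -91 = μ − 1.175σ and -17 = μ + 0.4125σ.
Subtracting: σ = (-17 − -91)/(0.4125 − (-1.175)) = 46.616.
Then μ = -91 − (-1.175)·46.616 = -36.227.

μ = -36.227, σ = 46.616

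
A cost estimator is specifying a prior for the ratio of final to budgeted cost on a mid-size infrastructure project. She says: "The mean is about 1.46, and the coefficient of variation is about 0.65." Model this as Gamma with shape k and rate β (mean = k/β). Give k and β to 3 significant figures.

For Gamma(k, rate β): mean = k/β, variance = k/β², so CV = 1/√k.
CV = 0.65, hence k = 1/CV² = 2.37.
Then β = k/mean = 2.37/1.46 = 1.62.

k ≈ 2.37, β ≈ 1.62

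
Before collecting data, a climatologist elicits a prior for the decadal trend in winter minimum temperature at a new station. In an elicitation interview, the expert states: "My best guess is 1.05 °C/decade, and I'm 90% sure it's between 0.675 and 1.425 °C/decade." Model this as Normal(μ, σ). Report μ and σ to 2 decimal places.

A symmetric 90% interval runs μ ± z·σ with z = 1.645.
Half-width = 0.375, so σ = 0.375/1.645 = 0.23.
μ is the stated best guess, 1.05.

μ = 1.05, σ = 0.23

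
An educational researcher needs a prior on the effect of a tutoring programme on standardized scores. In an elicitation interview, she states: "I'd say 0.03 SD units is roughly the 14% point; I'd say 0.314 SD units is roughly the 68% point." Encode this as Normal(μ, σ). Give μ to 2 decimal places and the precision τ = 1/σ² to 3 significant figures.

For Normal(μ,σ), the p-quantile is μ + z_p·σ. Here z_{0.14} = -1.08, z_{0.68} = 0.4677.
So 0.03 = μ − 1.08σ and 0.314 = μ + 0.4677σ.
Subtracting: σ = (0.314 − 0.03)/(0.4677 − (-1.08)) = 0.18.
Then μ = 0.03 − (-1.08)·0.18 = 0.23.
Precision τ = 1/σ² = 1/0.1835² = 29.7.

μ = 0.23, τ = 29.7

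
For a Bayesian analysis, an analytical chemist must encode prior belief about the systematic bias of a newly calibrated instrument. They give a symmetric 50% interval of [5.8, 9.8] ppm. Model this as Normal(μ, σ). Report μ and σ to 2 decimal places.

μ = 7.80, σ = 2.97

A symmetric 50% interval runs μ ± z·σ with z = 0.6745.
Half-width = 2, so σ = 2/0.6745 = 2.97.
μ is the interval midpoint, 7.80.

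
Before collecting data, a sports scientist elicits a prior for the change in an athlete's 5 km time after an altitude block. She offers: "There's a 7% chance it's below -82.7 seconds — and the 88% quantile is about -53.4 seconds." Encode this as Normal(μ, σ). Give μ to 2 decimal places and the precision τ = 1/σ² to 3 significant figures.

For Normal(μ,σ), the p-quantile is μ + z_p·σ. Here z_{0.07} = -1.476, z_{0.88} = 1.175.
So -82.7 = μ − 1.476σ and -53.4 = μ + 1.175σ.
Subtracting: σ = (-53.4 − -82.7)/(1.175 − (-1.476)) = 11.05.
Then μ = -82.7 − (-1.476)·11.05 = -66.39.
Precision τ = 1/σ² = 1/11.05² = 0.00818.

μ = -66.39, τ = 0.00818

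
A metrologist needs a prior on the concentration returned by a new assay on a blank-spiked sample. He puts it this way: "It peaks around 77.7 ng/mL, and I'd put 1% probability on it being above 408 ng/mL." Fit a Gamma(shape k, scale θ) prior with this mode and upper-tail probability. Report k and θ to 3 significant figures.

k ≈ 2.4, θ ≈ 55.3

Gamma(k,θ) with k>1 has mode (k−1)θ, so θ = 77.7/(k−1).
Need P(X < 408) = 0.99 with θ tied to k this way. Start at k = 2, θ = 77.7: P(X<408) ≈ 0.967.
Too low — raise k to concentrate. Iterating converges to k ≈ 2.4.
Then θ = 77.7/(2.4−1) ≈ 55.3.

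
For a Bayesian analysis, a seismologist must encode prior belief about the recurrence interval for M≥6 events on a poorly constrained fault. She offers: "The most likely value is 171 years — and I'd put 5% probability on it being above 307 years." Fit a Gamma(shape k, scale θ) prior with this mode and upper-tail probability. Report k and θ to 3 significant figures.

Gamma(k,θ) with k>1 has mode (k−1)θ, so θ = 171/(k−1).
Need P(X < 307) = 0.95 with θ tied to k this way. Start at k = 2, θ = 171: P(X<307) ≈ 0.536.
Too low — raise k to concentrate. Iterating converges to k ≈ 9.14.
Then θ = 171/(9.14−1) ≈ 21.

k ≈ 9.14, θ ≈ 21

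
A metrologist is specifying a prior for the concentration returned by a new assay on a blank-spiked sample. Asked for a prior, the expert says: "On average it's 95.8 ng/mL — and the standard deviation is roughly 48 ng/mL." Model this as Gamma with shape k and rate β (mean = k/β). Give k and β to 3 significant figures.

k ≈ 3.98, β ≈ 0.0416

For Gamma(k, rate β): mean = k/β, variance = k/β², so CV = 1/√k.
CV = SD/mean = 48/95.8 = 0.501, hence k = 1/CV² = 3.98.
Then β = k/mean = 3.98/95.8 = 0.0416.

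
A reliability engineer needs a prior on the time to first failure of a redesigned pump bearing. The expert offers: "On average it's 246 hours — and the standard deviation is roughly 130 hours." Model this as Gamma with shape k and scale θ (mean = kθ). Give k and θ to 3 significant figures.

k ≈ 3.58, θ ≈ 68.7

For Gamma(k, scale θ): mean = kθ, variance = kθ², so CV = 1/√k.
CV = SD/mean = 130/246 = 0.5285, hence k = 1/CV² = 3.58.
Then θ = mean/k = 246/3.58 = 68.7.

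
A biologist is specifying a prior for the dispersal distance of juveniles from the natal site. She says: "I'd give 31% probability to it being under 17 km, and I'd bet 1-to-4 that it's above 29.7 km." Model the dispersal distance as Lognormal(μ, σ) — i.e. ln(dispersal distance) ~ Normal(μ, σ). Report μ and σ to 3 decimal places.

μ ≈ 3.040, σ ≈ 0.417

If T ~ Lognormal(μ,σ) then ln T ~ Normal(μ,σ), so the p-quantile of ln T is μ + z_p·σ.
ln(17) = 2.833 and ln(29.7) = 3.391; z_{0.31} = -0.4959, z_{0.8} = 0.8416.
σ = (3.391 − 2.833)/(0.8416 − (-0.4959)) = 0.417.
μ = 2.833 − (-0.4959)·0.417 = 3.040.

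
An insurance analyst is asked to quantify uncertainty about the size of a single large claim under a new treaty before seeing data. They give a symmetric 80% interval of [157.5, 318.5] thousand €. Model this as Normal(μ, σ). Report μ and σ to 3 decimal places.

A symmetric 80% interval runs μ ± z·σ with z = 1.282.
Half-width = 80.5, so σ = 80.5/1.282 = 62.814.
μ is the interval midpoint, 238.000.

μ = 238.000, σ = 62.814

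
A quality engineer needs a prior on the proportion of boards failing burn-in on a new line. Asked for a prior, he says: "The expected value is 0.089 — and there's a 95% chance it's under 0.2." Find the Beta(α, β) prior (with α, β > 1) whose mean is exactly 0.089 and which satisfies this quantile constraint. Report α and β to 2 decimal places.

α ≈ 2.09, β ≈ 21.36

With mean 0.089 fixed, write α = 0.089s, β = 0.911s where s = α+β.
Need P(θ < 0.2) = 0.95 under Beta(0.089s, 0.911s). Normal approximation: (q−m)/√(m(1−m)/s) ≈ z_{0.95} = 1.64, so s ≈ 0.089·0.911·(1.64)²/(0.2−0.089)² = 17.8.
At s = 17.8: P(θ<0.2) ≈ 0.931. Adjusting to match 0.95 gives s ≈ 23.45.
So α = 0.089·23.45 ≈ 2.09, β = 0.911·23.45 ≈ 21.36.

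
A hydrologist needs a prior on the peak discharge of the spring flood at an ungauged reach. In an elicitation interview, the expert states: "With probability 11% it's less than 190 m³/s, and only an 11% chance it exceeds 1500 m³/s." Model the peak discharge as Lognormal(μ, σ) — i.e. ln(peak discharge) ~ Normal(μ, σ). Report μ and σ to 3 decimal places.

If T ~ Lognormal(μ,σ) then ln T ~ Normal(μ,σ), so the p-quantile of ln T is μ + z_p·σ.
ln(190) = 5.247 and ln(1500) = 7.313; z_{0.11} = -1.227, z_{0.89} = 1.227.
σ = (7.313 − 5.247)/(1.227 − (-1.227)) = 0.842.
μ = 5.247 − (-1.227)·0.842 = 6.280.

μ ≈ 6.280, σ ≈ 0.842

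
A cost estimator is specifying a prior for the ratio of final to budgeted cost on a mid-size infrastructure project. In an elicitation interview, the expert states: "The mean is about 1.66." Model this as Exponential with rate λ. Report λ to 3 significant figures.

λ ≈ 0.602

Exponential mean = 1/λ, so λ = 1/1.66 = 0.602.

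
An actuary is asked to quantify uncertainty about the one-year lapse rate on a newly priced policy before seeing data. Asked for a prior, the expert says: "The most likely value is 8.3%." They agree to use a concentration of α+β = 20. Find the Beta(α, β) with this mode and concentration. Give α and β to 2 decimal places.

For α,β > 1 the Beta mode is (α−1)/(α+β−2). With α+β = 20, the mode is (α−1)/18.
Set (α−1)/18 = 0.083 → α = 1 + 0.083·18 = 2.49.
β = 20 − α = 17.51.

α = 2.49, β = 17.51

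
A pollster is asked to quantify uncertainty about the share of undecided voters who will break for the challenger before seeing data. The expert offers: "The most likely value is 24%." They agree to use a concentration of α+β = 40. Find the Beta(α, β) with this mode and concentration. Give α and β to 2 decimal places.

For α,β > 1 the Beta mode is (α−1)/(α+β−2). With α+β = 40, the mode is (α−1)/38.
Set (α−1)/38 = 0.24 → α = 1 + 0.24·38 = 10.12.
β = 40 − α = 29.88.

α = 10.12, β = 29.88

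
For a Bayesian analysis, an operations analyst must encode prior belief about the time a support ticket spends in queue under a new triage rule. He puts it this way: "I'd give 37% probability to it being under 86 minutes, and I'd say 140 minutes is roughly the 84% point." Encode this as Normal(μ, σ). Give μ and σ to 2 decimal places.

For Normal(μ,σ), the p-quantile is μ + z_p·σ. Here z_{0.37} = -0.3319, z_{0.84} = 0.9945.
So 86 = μ − 0.3319σ and 140 = μ + 0.9945σ.
Subtracting: σ = (140 − 86)/(0.9945 − (-0.3319)) = 40.71.
Then μ = 86 − (-0.3319)·40.71 = 99.51.

μ = 99.51, σ = 40.71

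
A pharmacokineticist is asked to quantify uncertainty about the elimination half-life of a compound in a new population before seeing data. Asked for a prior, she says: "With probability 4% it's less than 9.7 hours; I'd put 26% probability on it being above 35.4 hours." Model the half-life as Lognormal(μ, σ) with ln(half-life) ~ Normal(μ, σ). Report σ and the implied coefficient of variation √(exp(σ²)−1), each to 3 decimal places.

σ ≈ 0.541, CV ≈ 0.583

If T ~ Lognormal(μ,σ) then ln T ~ Normal(μ,σ), so the p-quantile of ln T is μ + z_p·σ.
ln(9.7) = 2.272 and ln(35.4) = 3.567; z_{0.04} = -1.751, z_{0.74} = 0.6433.
σ = (3.567 − 2.272)/(0.6433 − (-1.751)) = 0.541.
μ = 2.272 − (-1.751)·0.541 = 3.219.
CV = √(exp(σ²)−1) = √(exp(0.2924)−1) = 0.583.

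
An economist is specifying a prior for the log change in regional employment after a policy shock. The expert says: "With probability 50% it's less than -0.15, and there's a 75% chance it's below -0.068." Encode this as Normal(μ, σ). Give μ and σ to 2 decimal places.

For Normal(μ,σ), the p-quantile is μ + z_p·σ. Here z_{0.5} = 0, z_{0.75} = 0.6745.
So -0.15 = μ + 0σ and -0.068 = μ + 0.6745σ.
Subtracting: σ = (-0.068 − -0.15)/(0.6745 − (0)) = 0.12.
Then μ = -0.15 − (0)·0.12 = -0.15.

μ = -0.15, σ = 0.12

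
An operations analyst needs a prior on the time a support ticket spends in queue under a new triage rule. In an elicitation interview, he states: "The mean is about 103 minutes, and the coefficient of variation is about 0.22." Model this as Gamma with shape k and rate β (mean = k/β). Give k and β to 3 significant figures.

k ≈ 20.7, β ≈ 0.201

For Gamma(k, rate β): mean = k/β, variance = k/β², so CV = 1/√k.
CV = 0.22, hence k = 1/CV² = 20.7.
Then β = k/mean = 20.7/103 = 0.201.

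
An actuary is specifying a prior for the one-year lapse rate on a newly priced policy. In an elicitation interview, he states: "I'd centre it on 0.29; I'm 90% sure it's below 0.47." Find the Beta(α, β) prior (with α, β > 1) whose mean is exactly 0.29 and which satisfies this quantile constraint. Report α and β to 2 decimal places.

With mean 0.29 fixed, write α = 0.29s, β = 0.71s where s = α+β.
Need P(θ < 0.47) = 0.9 under Beta(0.29s, 0.71s). Normal approximation: (q−m)/√(m(1−m)/s) ≈ z_{0.9} = 1.28, so s ≈ 0.29·0.71·(1.28)²/(0.47−0.29)² = 10.4.
At s = 10.4: P(θ<0.47) ≈ 0.895. Adjusting to match 0.9 gives s ≈ 10.97.
So α = 0.29·10.97 ≈ 3.18, β = 0.71·10.97 ≈ 7.79.

α ≈ 3.18, β ≈ 7.79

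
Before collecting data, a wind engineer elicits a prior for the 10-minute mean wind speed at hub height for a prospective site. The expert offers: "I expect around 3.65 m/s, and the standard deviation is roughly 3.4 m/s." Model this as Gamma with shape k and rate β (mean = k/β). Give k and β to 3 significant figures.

k ≈ 1.15, β ≈ 0.316

For Gamma(k, rate β): mean = k/β, variance = k/β², so CV = 1/√k.
CV = SD/mean = 3.4/3.65 = 0.9315, hence k = 1/CV² = 1.15.
Then β = k/mean = 1.15/3.65 = 0.316.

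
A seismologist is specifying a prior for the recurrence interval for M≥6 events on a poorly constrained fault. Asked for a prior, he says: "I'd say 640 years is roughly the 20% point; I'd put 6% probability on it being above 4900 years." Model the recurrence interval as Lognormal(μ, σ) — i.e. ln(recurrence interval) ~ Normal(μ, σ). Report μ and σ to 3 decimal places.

μ ≈ 7.176, σ ≈ 0.849

If T ~ Lognormal(μ,σ) then ln T ~ Normal(μ,σ), so the p-quantile of ln T is μ + z_p·σ.
ln(640) = 6.461 and ln(4900) = 8.497; z_{0.2} = -0.8416, z_{0.94} = 1.555.
σ = (8.497 − 6.461)/(1.555 − (-0.8416)) = 0.849.
μ = 6.461 − (-0.8416)·0.849 = 7.176.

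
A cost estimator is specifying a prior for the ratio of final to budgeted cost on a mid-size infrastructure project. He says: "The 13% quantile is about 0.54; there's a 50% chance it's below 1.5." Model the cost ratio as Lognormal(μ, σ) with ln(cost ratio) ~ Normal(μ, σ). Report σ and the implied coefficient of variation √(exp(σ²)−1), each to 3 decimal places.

σ ≈ 0.907, CV ≈ 1.130

If T ~ Lognormal(μ,σ) then ln T ~ Normal(μ,σ), so the p-quantile of ln T is μ + z_p·σ.
ln(0.54) = -0.6162 and ln(1.5) = 0.4055; z_{0.13} = -1.126, z_{0.5} = 0.
σ = (0.4055 − -0.6162)/(0 − (-1.126)) = 0.907.
μ = -0.6162 − (-1.126)·0.907 = 0.405.
CV = √(exp(σ²)−1) = √(exp(0.8227)−1) = 1.130.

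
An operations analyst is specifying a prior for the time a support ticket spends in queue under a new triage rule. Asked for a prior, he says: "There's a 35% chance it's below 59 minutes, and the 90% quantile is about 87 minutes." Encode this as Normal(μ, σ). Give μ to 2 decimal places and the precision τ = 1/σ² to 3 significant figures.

μ = 65.47, τ = 0.00354

The p-quantile of Normal(μ,σ) is μ + z_p·σ, with z_{0.35} = -0.3853 and z_{0.9} = 1.282.
Eliminate σ: μ = (z₂·x₁ − z₁·x₂)/(z₂ − z₁) = (1.282·59 − (-0.3853)·87)/1.667 = 65.47.
Then σ = (x₂ − x₁)/(z₂ − z₁) = (87 − 59)/1.667 = 16.80.
Precision τ = 1/σ² = 1/16.8² = 0.00354.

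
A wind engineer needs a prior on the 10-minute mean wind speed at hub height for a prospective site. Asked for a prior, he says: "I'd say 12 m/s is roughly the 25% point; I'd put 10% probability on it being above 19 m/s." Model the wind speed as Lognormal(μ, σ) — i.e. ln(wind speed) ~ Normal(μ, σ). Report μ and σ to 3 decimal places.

If T ~ Lognormal(μ,σ) then ln T ~ Normal(μ,σ), so the p-quantile of ln T is μ + z_p·σ.
ln(12) = 2.485 and ln(19) = 2.944; z_{0.25} = -0.6745, z_{0.9} = 1.282.
σ = (2.944 − 2.485)/(1.282 − (-0.6745)) = 0.235.
μ = 2.485 − (-0.6745)·0.235 = 2.643.

μ ≈ 2.643, σ ≈ 0.235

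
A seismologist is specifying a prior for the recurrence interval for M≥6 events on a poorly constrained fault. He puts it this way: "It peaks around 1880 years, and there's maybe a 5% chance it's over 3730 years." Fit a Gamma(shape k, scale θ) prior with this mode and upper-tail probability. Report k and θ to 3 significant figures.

k ≈ 6.91, θ ≈ 318

Gamma(k,θ) with k>1 has mode (k−1)θ, so θ = 1880/(k−1).
Need P(X < 3730) = 0.95 with θ tied to k this way. Start at k = 2, θ = 1880: P(X<3730) ≈ 0.590.
Too low — raise k to concentrate. Iterating converges to k ≈ 6.91.
Then θ = 1880/(6.91−1) ≈ 318.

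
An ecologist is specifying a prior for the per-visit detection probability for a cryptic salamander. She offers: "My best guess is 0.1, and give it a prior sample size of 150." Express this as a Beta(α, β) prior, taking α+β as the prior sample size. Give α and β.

Under the effective-sample-size interpretation, Beta(α, β) has prior mean α/(α+β) and prior sample size α+β.
So α+β = 150 and α/(α+β) = 0.1, giving α = 0.1·150 = 15 and β = 150 − 15 = 135.

α = 15, β = 135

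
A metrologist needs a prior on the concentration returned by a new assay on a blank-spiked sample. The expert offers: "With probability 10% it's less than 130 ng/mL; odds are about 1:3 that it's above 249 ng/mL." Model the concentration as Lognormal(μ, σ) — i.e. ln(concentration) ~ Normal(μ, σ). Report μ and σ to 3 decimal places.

If T ~ Lognormal(μ,σ) then ln T ~ Normal(μ,σ), so the p-quantile of ln T is μ + z_p·σ.
ln(130) = 4.868 and ln(249) = 5.517; z_{0.1} = -1.282, z_{0.75} = 0.6745.
σ = (5.517 − 4.868)/(0.6745 − (-1.282)) = 0.332.
μ = 4.868 − (-1.282)·0.332 = 5.293.

μ ≈ 5.293, σ ≈ 0.332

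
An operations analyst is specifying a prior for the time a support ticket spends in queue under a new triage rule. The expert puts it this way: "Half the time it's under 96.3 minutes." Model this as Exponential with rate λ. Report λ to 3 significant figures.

λ ≈ 0.0072

Exponential median = ln 2 / λ, so λ = ln 2 / 96.3 = 0.0072.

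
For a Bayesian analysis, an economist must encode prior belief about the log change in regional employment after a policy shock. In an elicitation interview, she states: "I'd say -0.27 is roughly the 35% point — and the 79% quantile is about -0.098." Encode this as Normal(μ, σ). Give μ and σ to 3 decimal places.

For Normal(μ,σ), the p-quantile is μ + z_p·σ. Here z_{0.35} = -0.3853, z_{0.79} = 0.8064.
So -0.27 = μ − 0.3853σ and -0.098 = μ + 0.8064σ.
Subtracting: σ = (-0.098 − -0.27)/(0.8064 − (-0.3853)) = 0.144.
Then μ = -0.27 − (-0.3853)·0.144 = -0.214.

μ = -0.214, σ = 0.144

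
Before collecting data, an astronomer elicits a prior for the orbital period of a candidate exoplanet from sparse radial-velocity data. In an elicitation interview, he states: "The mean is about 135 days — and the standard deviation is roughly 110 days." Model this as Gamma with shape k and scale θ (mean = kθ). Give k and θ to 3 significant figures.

k ≈ 1.51, θ ≈ 89.6

For Gamma(k, scale θ): mean = kθ, variance = kθ², so CV = 1/√k.
CV = SD/mean = 110/135 = 0.8148, hence k = 1/CV² = 1.51.
Then θ = mean/k = 135/1.51 = 89.6.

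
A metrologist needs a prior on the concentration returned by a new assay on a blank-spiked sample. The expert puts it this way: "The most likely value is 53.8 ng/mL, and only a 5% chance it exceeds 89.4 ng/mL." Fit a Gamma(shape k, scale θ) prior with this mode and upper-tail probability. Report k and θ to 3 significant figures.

Gamma(k,θ) with k>1 has mode (k−1)θ, so θ = 53.8/(k−1).
Need P(X < 89.4) = 0.95 with θ tied to k this way. Start at k = 2, θ = 53.8: P(X<89.4) ≈ 0.495.
Too low — raise k to concentrate. Iterating converges to k ≈ 11.8.
Then θ = 53.8/(11.8−1) ≈ 4.97.

k ≈ 11.8, θ ≈ 4.97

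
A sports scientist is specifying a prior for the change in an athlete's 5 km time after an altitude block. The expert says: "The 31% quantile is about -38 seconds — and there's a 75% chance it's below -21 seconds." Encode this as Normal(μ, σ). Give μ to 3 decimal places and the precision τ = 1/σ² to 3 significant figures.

μ = -30.797, τ = 0.00474

The p-quantile of Normal(μ,σ) is μ + z_p·σ, with z_{0.31} = -0.4959 and z_{0.75} = 0.6745.
Eliminate σ: μ = (z₂·x₁ − z₁·x₂)/(z₂ − z₁) = (0.6745·-38 − (-0.4959)·-21)/1.17 = -30.797.
Then σ = (x₂ − x₁)/(z₂ − z₁) = (-21 − -38)/1.17 = 14.526.
Precision τ = 1/σ² = 1/14.53² = 0.00474.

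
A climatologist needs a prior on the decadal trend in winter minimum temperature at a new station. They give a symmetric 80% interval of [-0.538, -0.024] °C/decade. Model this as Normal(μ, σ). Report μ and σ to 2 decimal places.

μ = -0.28, σ = 0.20

A symmetric 80% interval runs μ ± z·σ with z = 1.282.
Half-width = 0.257, so σ = 0.257/1.282 = 0.20.
μ is the interval midpoint, -0.28.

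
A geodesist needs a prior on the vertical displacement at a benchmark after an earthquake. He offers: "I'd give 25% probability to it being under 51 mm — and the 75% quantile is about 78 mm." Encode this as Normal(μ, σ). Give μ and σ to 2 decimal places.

For Normal(μ,σ), the p-quantile is μ + z_p·σ. Here z_{0.25} = -0.6745, z_{0.75} = 0.6745.
So 51 = μ − 0.6745σ and 78 = μ + 0.6745σ.
Subtracting: σ = (78 − 51)/(0.6745 − (-0.6745)) = 20.02.
Then μ = 51 − (-0.6745)·20.02 = 64.50.

μ = 64.50, σ = 20.02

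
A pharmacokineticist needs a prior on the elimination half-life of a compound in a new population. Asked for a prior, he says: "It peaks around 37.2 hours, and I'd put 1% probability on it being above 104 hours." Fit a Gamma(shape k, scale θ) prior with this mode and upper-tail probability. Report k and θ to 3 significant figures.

Gamma(k,θ) with k>1 has mode (k−1)θ, so θ = 37.2/(k−1).
Need P(X < 104) = 0.99 with θ tied to k this way. Start at k = 2, θ = 37.2: P(X<104) ≈ 0.768.
Too low — raise k to concentrate. Iterating converges to k ≈ 5.33.
Then θ = 37.2/(5.33−1) ≈ 8.59.

k ≈ 5.33, θ ≈ 8.59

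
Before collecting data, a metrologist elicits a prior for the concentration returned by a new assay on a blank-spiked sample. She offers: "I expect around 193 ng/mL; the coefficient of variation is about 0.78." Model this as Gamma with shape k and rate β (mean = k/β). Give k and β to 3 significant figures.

For Gamma(k, rate β): mean = k/β, variance = k/β², so CV = 1/√k.
CV = 0.78, hence k = 1/CV² = 1.64.
Then β = k/mean = 1.64/193 = 0.00852.

k ≈ 1.64, β ≈ 0.00852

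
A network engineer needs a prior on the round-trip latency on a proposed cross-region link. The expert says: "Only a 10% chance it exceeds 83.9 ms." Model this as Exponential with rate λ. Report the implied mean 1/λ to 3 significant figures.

mean ≈ 36.4 ms

P(T > 83.9) = e^(−λ·83.9) = 0.1, so λ = −ln(0.1)/83.9 = 0.0274.
Mean = 1/λ = 36.4 ms.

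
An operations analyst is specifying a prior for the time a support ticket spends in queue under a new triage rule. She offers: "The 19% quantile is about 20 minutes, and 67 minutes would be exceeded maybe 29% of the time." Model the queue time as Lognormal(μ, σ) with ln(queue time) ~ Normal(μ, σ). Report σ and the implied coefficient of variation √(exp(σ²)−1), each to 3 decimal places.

If T ~ Lognormal(μ,σ) then ln T ~ Normal(μ,σ), so the p-quantile of ln T is μ + z_p·σ.
ln(20) = 2.996 and ln(67) = 4.205; z_{0.19} = -0.8779, z_{0.71} = 0.5534.
σ = (4.205 − 2.996)/(0.5534 − (-0.8779)) = 0.845.
μ = 2.996 − (-0.8779)·0.845 = 3.737.
CV = √(exp(σ²)−1) = √(exp(0.7135)−1) = 1.020.

σ ≈ 0.845, CV ≈ 1.020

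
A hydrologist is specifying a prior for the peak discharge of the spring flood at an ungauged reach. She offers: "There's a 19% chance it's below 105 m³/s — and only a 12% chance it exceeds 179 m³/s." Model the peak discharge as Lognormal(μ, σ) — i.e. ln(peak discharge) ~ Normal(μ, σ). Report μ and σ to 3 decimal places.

If T ~ Lognormal(μ,σ) then ln T ~ Normal(μ,σ), so the p-quantile of ln T is μ + z_p·σ.
ln(105) = 4.654 and ln(179) = 5.187; z_{0.19} = -0.8779, z_{0.88} = 1.175.
σ = (5.187 − 4.654)/(1.175 − (-0.8779)) = 0.260.
μ = 4.654 − (-0.8779)·0.260 = 4.882.

μ ≈ 4.882, σ ≈ 0.260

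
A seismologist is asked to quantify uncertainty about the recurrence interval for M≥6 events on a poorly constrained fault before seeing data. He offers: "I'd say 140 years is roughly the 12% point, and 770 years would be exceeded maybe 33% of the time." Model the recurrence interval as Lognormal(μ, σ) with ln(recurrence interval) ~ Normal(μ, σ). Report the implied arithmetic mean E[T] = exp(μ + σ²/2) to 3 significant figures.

If T ~ Lognormal(μ,σ) then ln T ~ Normal(μ,σ), so the p-quantile of ln T is μ + z_p·σ.
ln(140) = 4.942 and ln(770) = 6.646; z_{0.12} = -1.175, z_{0.67} = 0.4399.
σ = (6.646 − 4.942)/(0.4399 − (-1.175)) = 1.056.
μ = 4.942 − (-1.175)·1.056 = 6.182.
E[T] = exp(μ + σ²/2) = exp(6.182 + 0.5572) = 845 years.

E[T] ≈ 845 years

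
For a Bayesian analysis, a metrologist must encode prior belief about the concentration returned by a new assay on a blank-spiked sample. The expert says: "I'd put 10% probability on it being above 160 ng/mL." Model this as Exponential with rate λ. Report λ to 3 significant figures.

P(T > 160.0) = e^(−λ·160.0) = 0.1, so λ = −ln(0.1)/160.0 = 0.0144.

λ ≈ 0.0144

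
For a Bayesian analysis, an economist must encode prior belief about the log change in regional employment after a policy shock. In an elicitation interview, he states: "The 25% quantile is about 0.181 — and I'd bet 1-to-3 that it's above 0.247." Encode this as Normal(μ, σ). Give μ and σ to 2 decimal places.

The p-quantile of Normal(μ,σ) is μ + z_p·σ, with z_{0.25} = -0.6745 and z_{0.75} = 0.6745.
Eliminate σ: μ = (z₂·x₁ − z₁·x₂)/(z₂ − z₁) = (0.6745·0.181 − (-0.6745)·0.247)/1.349 = 0.21.
Then σ = (x₂ − x₁)/(z₂ − z₁) = (0.247 − 0.181)/1.349 = 0.05.

μ = 0.21, σ = 0.05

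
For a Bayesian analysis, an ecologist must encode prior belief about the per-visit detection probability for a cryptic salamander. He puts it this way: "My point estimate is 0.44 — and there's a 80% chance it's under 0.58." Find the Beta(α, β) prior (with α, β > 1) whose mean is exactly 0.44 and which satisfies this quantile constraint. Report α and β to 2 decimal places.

With mean 0.44 fixed, write α = 0.44s, β = 0.56s where s = α+β.
Need P(θ < 0.58) = 0.8 under Beta(0.44s, 0.56s). Normal approximation: (q−m)/√(m(1−m)/s) ≈ z_{0.8} = 0.842, so s ≈ 0.44·0.56·(0.842)²/(0.58−0.44)² = 8.9.
At s = 8.9: P(θ<0.58) ≈ 0.800. Adjusting to match 0.8 gives s ≈ 8.87.
So α = 0.44·8.87 ≈ 3.90, β = 0.56·8.87 ≈ 4.97.

α ≈ 3.90, β ≈ 4.97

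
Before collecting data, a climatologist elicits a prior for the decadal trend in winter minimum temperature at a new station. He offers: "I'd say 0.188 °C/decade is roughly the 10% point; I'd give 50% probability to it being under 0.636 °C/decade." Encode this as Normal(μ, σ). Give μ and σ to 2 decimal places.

μ = 0.64, σ = 0.35

For Normal(μ,σ), the p-quantile is μ + z_p·σ. Here z_{0.1} = -1.282, z_{0.5} = 0.
So 0.188 = μ − 1.282σ and 0.636 = μ + 0σ.
Subtracting: σ = (0.636 − 0.188)/(0 − (-1.282)) = 0.35.
Then μ = 0.188 − (-1.282)·0.35 = 0.64.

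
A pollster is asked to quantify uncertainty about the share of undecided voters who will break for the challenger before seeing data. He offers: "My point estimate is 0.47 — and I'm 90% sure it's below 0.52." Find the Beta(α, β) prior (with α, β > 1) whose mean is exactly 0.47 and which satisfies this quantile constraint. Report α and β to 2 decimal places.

α ≈ 77.00, β ≈ 86.83

With mean 0.47 fixed, write α = 0.47s, β = 0.53s where s = α+β.
Need P(θ < 0.52) = 0.9 under Beta(0.47s, 0.53s). Normal approximation: (q−m)/√(m(1−m)/s) ≈ z_{0.9} = 1.28, so s ≈ 0.47·0.53·(1.28)²/(0.52−0.47)² = 163.6.
At s = 163.6: P(θ<0.52) ≈ 0.900. Adjusting to match 0.9 gives s ≈ 163.84.
So α = 0.47·163.84 ≈ 77.00, β = 0.53·163.84 ≈ 86.83.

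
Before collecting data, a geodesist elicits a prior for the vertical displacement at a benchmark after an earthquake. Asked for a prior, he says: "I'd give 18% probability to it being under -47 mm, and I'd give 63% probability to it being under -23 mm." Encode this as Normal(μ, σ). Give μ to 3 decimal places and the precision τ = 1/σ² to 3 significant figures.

For Normal(μ,σ), the p-quantile is μ + z_p·σ. Here z_{0.18} = -0.9154, z_{0.63} = 0.3319.
So -47 = μ − 0.9154σ and -23 = μ + 0.3319σ.
Subtracting: σ = (-23 − -47)/(0.3319 − (-0.9154)) = 19.243.
Then μ = -47 − (-0.9154)·19.243 = -29.386.
Precision τ = 1/σ² = 1/19.24² = 0.0027.

μ = -29.386, τ = 0.0027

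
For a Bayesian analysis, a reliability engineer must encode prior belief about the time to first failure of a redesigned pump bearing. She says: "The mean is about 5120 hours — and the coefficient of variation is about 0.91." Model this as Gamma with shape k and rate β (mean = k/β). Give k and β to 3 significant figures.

For Gamma(k, rate β): mean = k/β, variance = k/β², so CV = 1/√k.
CV = 0.91, hence k = 1/CV² = 1.21.
Then β = k/mean = 1.21/5120 = 0.000236.

k ≈ 1.21, β ≈ 0.000236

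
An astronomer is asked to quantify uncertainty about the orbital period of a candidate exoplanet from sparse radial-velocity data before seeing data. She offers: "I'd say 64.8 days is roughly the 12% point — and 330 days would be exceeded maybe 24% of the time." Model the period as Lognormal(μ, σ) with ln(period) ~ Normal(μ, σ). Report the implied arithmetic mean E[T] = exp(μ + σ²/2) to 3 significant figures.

E[T] ≈ 260 days

If T ~ Lognormal(μ,σ) then ln T ~ Normal(μ,σ), so the p-quantile of ln T is μ + z_p·σ.
ln(64.8) = 4.171 and ln(330) = 5.799; z_{0.12} = -1.175, z_{0.76} = 0.7063.
σ = (5.799 − 4.171)/(0.7063 − (-1.175)) = 0.865.
μ = 4.171 − (-1.175)·0.865 = 5.188.
E[T] = exp(μ + σ²/2) = exp(5.188 + 0.3743) = 260 days.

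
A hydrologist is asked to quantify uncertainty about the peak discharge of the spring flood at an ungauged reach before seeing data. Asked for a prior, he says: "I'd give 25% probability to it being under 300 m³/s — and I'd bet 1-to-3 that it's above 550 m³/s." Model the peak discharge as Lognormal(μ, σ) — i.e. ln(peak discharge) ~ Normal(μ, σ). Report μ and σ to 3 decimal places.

If T ~ Lognormal(μ,σ) then ln T ~ Normal(μ,σ), so the p-quantile of ln T is μ + z_p·σ.
ln(300) = 5.704 and ln(550) = 6.31; z_{0.25} = -0.6745, z_{0.75} = 0.6745.
σ = (6.31 − 5.704)/(0.6745 − (-0.6745)) = 0.449.
μ = 5.704 − (-0.6745)·0.449 = 6.007.

μ ≈ 6.007, σ ≈ 0.449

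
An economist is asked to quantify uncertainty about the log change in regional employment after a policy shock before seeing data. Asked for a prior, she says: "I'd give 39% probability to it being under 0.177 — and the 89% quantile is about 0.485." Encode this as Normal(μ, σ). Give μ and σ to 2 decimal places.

μ = 0.23, σ = 0.20

The p-quantile of Normal(μ,σ) is μ + z_p·σ, with z_{0.39} = -0.2793 and z_{0.89} = 1.227.
Eliminate σ: μ = (z₂·x₁ − z₁·x₂)/(z₂ − z₁) = (1.227·0.177 − (-0.2793)·0.485)/1.506 = 0.23.
Then σ = (x₂ − x₁)/(z₂ − z₁) = (0.485 − 0.177)/1.506 = 0.20.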